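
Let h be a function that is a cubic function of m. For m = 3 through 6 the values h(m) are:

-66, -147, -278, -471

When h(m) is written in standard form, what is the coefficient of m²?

-1

Write h(m) = am³ + bm² + cm + d; the 4 given values yield a linear system in the 4 coefficients.
Solving, h(m) = -2m³ - m² - 3.
The coefficient of m² is -1.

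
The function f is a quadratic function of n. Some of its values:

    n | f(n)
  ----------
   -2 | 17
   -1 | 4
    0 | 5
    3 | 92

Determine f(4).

Write f(n) = an² + bn + c; the 4 given values yield a linear system in the 3 coefficients.
Solving, f(n) = 7n² + 8n + 5.
Then f(4) = 149.

149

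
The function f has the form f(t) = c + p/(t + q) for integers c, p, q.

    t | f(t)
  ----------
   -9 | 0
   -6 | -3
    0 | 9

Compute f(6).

5

(f(t) − c)(t + q) = p for each data point; the three points give a linear system in c and q, then p follows.
Solving: c = 3, q = 3, p = 18, so f(t) = 3 + 18/(t + 3).
Then f(6) = 3 + 18/9 = 5.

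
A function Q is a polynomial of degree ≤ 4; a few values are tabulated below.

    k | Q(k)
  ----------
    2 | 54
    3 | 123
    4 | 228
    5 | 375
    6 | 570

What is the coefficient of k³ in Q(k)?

First differences: 69, 105, 147, 195. Second differences: 36, 42, 48. Third differences: 6, 6.
Level-3 differences are constant, so Q has degree 3.
Fitting a degree-3 polynomial gives Q(k) = k³ + 9k² + 5k.
The coefficient of k³ is 1.

1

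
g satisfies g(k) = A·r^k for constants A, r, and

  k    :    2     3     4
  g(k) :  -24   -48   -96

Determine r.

2

Consecutive ratio: -48/(-24) = 2, and -96/(-48) = 2, so r = 2.
Then A·2^2 = -24 gives A = -6, and g(k) = -6·2^k.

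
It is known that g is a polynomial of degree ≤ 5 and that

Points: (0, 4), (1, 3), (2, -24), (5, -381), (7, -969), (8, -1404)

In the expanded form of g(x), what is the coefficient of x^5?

Write g(x) = ax^5 + bx^4 + cx³ + dx² + ex + p; the 6 given values yield a linear system in the 6 coefficients.
Solving, the top 2 coefficients vanish, and g(x) = -2x³ - 7x² + 8x + 4.
The coefficient of x^5 is 0.

0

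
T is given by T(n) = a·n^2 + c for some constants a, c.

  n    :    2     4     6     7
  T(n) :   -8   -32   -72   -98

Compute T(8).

From T(2) = -8 and T(4) = -32: 4a + c = -8 and 16a + c = -32.
Subtracting: 12a = -24, so a = -2; then c = -8 − (-2)·4 = 0.
So T(n) = -2n² + 0, and T(8) = -128.

-128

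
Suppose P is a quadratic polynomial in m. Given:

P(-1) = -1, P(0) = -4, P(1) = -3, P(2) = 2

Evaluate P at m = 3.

11

First differences: -3, 1, 5. Second differences: 4, 4.
Level-2 differences are constant, so P has degree 2.
Fitting a degree-2 polynomial gives P(m) = 2m² - m - 4.
Then P(3) = 11.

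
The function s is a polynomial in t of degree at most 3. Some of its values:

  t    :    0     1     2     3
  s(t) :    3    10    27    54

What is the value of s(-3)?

42

Write s(t) = at³ + bt² + ct + d; the 4 given values yield a linear system in the 4 coefficients.
Solving, the leading coefficient vanishes, and s(t) = 5t² + 2t + 3.
Then s(-3) = 42.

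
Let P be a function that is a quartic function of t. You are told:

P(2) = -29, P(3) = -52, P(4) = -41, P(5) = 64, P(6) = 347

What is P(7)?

Write P(t) = at^4 + bt³ + ct² + dt + e; the 5 given values yield a linear system in the 5 coefficients.
Solving, P(t) = t^4 - 4t³ - 2t² - 2t - 1.
Then P(7) = 916.

916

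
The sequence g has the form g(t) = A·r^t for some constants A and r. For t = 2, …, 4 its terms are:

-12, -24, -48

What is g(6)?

-192

Consecutive ratio: -24/(-12) = 2, and -48/(-24) = 2, so r = 2.
Then A·2^2 = -12 gives A = -3, and g(t) = -3·2^t.
g(6) = -3·2^6 = -192.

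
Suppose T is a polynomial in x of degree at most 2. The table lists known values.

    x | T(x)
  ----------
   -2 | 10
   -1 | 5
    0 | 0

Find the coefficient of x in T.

First differences: -5, -5.
Level-1 differences are constant, so T has degree 1.
Fitting a degree-1 polynomial gives T(x) = -5x.
The coefficient of x is -5.

-5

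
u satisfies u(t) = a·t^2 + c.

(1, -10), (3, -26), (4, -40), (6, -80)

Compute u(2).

From u(1) = -10 and u(3) = -26: 1a + c = -10 and 9a + c = -26.
Subtracting: 8a = -16, so a = -2; then c = -10 − (-2)·1 = -8.
So u(t) = -2t² − 8, and u(2) = -16.

-16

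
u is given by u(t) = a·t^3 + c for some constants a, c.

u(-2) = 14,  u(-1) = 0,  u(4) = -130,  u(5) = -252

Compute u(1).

-4

From u(-2) = 14 and u(-1) = 0: -8a + c = 14 and -1a + c = 0.
Subtracting: 7a = -14, so a = -2; then c = 14 − (-2)·(-8) = -2.
So u(t) = -2t³ − 2, and u(1) = -4.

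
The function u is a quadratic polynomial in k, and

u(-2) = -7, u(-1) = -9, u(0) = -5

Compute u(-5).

35

Write u(k) = ak² + bk + c; the 3 given values yield a linear system in the 3 coefficients.
Solving, u(k) = 3k² + 7k - 5.
Then u(-5) = 35.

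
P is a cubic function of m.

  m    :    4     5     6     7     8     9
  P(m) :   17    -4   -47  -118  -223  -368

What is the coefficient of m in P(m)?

4

First differences: -21, -43, -71, -105, -145. Second differences: -22, -28, -34, -40. Third differences: -6, -6, -6.
Level-3 differences are constant, so P has degree 3.
Fitting a degree-3 polynomial gives P(m) = -m³ + 4m² + 4m + 1.
The coefficient of m is 4.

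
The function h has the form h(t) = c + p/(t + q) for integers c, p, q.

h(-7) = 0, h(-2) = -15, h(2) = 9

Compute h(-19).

(h(t) − c)(t + q) = p for each data point; the three points give a linear system in c and q, then p follows.
Solving: c = 3, q = 1, p = 18, so h(t) = 3 + 18/(t + 1).
Then h(-19) = 3 + 18/(-18) = 2.

2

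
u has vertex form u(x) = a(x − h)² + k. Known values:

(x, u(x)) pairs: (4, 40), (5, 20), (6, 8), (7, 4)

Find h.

First differences -20, -12, -4; second difference 8 = 2a, so a = 4.
Expanding, the x-coefficient is −2ah = -8h; matching it to the data gives h = 7, and then k = 4.
So u(x) = 4(x − 7)² + 4.
Hence h = 7.

7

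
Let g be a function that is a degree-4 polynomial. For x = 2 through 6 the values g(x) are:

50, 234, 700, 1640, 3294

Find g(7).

5950

Write g(x) = ax^4 + bx³ + cx² + dx + e; the 5 given values yield a linear system in the 5 coefficients.
Solving, g(x) = 2x^4 + 4x³ - 5x² + 3x.
Then g(7) = 5950.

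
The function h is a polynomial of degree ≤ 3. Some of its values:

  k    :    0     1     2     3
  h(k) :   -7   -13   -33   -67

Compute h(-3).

First differences: -6, -20, -34. Second differences: -14, -14.
Level-2 differences are constant, so h has degree 2.
Fitting a degree-2 polynomial gives h(k) = -7k² + k - 7.
Then h(-3) = -73.

-73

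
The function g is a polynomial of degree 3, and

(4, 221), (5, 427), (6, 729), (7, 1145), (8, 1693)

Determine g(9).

2391

First differences: 206, 302, 416, 548. Second differences: 96, 114, 132. Third differences: 18, 18.
Level-3 differences are constant, so g has degree 3.
Fitting a degree-3 polynomial gives g(k) = 3k³ + 3k² - 4k - 3.
Then g(9) = 2391.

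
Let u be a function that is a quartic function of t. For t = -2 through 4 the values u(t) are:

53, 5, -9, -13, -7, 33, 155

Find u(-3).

First differences: -48, -14, -4, 6, 40, 122. Second differences: 34, 10, 10, 34, 82. Third differences: -24, 0, 24, 48. Fourth differences: 24, 24, 24.
Level-4 differences are constant, so u has degree 4.
Fitting a degree-4 polynomial gives u(t) = t^4 - 2t³ + 4t² - 7t - 9.
Then u(-3) = 183.

183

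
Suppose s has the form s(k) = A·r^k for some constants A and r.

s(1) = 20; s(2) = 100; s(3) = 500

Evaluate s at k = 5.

12500

Consecutive ratio: 100/20 = 5, and 500/100 = 5, so r = 5.
Then A·5^1 = 20 gives A = 4, and s(k) = 4·5^k.
s(5) = 4·5^5 = 12500.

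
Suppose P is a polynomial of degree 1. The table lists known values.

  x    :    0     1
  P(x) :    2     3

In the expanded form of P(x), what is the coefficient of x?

Write P(x) = ax + b; the 2 given values yield a linear system in the 2 coefficients.
Solving, P(x) = x + 2.
The coefficient of x is 1.

1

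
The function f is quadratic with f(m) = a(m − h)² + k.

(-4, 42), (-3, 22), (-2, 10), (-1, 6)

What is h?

-1

First differences -20, -12, -4; second difference 8 = 2a, so a = 4.
Expanding, the m-coefficient is −2ah = -8h; matching it to the data gives h = -1, and then k = 6.
So f(m) = 4(m + 1)² + 6.
Hence h = -1.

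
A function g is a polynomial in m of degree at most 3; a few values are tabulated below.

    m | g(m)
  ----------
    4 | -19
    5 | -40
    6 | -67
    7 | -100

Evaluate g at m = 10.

First differences: -21, -27, -33. Second differences: -6, -6.
Level-2 differences are constant, so g has degree 2.
Fitting a degree-2 polynomial gives g(m) = -3m² + 6m + 5.
Then g(10) = -235.

-235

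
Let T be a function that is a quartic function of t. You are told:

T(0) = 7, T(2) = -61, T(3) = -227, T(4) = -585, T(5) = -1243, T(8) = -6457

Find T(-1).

5

Write T(t) = at^4 + bt³ + ct² + dt + e; the 6 given values yield a linear system in the 5 coefficients.
Solving, T(t) = -t^4 - 4t³ - 5t² + 7.
Then T(-1) = 5.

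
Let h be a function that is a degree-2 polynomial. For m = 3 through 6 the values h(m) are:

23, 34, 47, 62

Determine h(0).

2

First differences: 11, 13, 15. Second differences: 2, 2.
Level-2 differences are constant, so h has degree 2.
Fitting a degree-2 polynomial gives h(m) = m² + 4m + 2.
Then h(0) = 2.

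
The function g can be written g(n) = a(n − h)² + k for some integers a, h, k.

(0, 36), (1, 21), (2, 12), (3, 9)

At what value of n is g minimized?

First differences -15, -9, -3; second difference 6 = 2a, so a = 3.
Expanding, the n-coefficient is −2ah = -6h; matching it to the data gives h = 3, and then k = 9.
So g(n) = 3(n − 3)² + 9.
Hence h = 3.

3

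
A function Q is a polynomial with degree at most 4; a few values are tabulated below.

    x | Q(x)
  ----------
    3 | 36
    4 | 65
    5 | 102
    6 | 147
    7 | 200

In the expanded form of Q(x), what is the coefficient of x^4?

0

Write Q(x) = ax^4 + bx³ + cx² + dx + e; the 5 given values yield a linear system in the 5 coefficients.
Solving, the top 2 coefficients vanish, and Q(x) = 4x² + x - 3.
The coefficient of x^4 is 0.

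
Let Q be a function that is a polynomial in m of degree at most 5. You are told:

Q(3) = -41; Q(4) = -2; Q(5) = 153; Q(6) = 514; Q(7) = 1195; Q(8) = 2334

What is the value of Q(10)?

First differences: 39, 155, 361, 681, 1139. Second differences: 116, 206, 320, 458. Third differences: 90, 114, 138. Fourth differences: 24, 24.
Level-4 differences are constant, so Q has degree 4.
Fitting a degree-4 polynomial gives Q(m) = m^4 - 3m³ - 3m² - 4m - 2.
Then Q(10) = 6658.

6658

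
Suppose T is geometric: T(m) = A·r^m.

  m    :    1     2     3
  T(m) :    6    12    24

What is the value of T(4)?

48

Consecutive ratio: 12/6 = 2, and 24/12 = 2, so r = 2.
Then A·2^1 = 6 gives A = 3, and T(m) = 3·2^m.
T(4) = 3·2^4 = 48.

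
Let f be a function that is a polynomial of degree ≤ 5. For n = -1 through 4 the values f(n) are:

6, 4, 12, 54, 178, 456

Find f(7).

3294

First differences: -2, 8, 42, 124, 278. Second differences: 10, 34, 82, 154. Third differences: 24, 48, 72. Fourth differences: 24, 24.
Level-4 differences are constant, so f has degree 4.
Fitting a degree-4 polynomial gives f(n) = n^4 + 2n³ + 4n² + n + 4.
Then f(7) = 3294.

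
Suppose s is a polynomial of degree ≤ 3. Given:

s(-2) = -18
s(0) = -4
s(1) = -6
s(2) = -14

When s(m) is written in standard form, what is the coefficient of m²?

Write s(m) = am³ + bm² + cm + d; the 4 given values yield a linear system in the 4 coefficients.
Solving, the leading coefficient vanishes, and s(m) = -3m² + m - 4.
The coefficient of m² is -3.

-3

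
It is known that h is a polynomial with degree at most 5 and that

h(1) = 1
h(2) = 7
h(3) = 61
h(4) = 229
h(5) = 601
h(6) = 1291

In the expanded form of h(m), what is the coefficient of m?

Write h(m) = am^5 + bm^4 + cm³ + dm² + em + p; the 6 given values yield a linear system in the 6 coefficients.
Solving, the leading coefficient vanishes, and h(m) = m^4 + m³ - 7m² + 5m + 1.
The coefficient of m is 5.

5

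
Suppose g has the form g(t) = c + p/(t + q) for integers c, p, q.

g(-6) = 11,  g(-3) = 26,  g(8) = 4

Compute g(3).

(g(t) − c)(t + q) = p for each data point; the three points give a linear system in c and q, then p follows.
Solving: c = 6, q = 2, p = -20, so g(t) = 6 − 20/(t + 2).
Then g(3) = 6 − 20/5 = 2.

2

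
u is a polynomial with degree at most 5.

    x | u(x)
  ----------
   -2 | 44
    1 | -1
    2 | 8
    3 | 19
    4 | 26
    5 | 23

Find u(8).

-106

Write u(x) = ax^5 + bx^4 + cx³ + dx² + ex + p; the 6 given values yield a linear system in the 6 coefficients.
Solving, the top 2 coefficients vanish, and u(x) = -x³ + 7x² - 5x - 2.
Then u(8) = -106.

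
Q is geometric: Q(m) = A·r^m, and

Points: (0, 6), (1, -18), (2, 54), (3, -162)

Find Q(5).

-1458

Consecutive ratio: -18/6 = -3, and 54/(-18) = -3, so r = -3.
Then A·(-3)^0 = 6 gives A = 6, and Q(m) = 6·(-3)^m.
Q(5) = 6·(-3)^5 = -1458.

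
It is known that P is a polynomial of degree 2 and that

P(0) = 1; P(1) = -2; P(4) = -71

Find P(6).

-167

Write P(t) = at² + bt + c; the 3 given values yield a linear system in the 3 coefficients.
Solving, P(t) = -5t² + 2t + 1.
Then P(6) = -167.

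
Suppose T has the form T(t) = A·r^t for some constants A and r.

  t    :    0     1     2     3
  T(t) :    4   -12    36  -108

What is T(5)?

-972

Consecutive ratio: -12/4 = -3, and 36/(-12) = -3, so r = -3.
Then A·(-3)^0 = 4 gives A = 4, and T(t) = 4·(-3)^t.
T(5) = 4·(-3)^5 = -972.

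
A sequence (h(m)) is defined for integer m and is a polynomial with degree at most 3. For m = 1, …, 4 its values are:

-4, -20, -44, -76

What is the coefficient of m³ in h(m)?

0

First differences: -16, -24, -32. Second differences: -8, -8.
Level-2 differences are constant, so h has degree 2.
Fitting a degree-2 polynomial gives h(m) = -4m² - 4m + 4.
The coefficient of m³ is 0.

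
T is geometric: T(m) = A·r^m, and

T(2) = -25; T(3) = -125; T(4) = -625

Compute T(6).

Consecutive ratio: -125/(-25) = 5, and -625/(-125) = 5, so r = 5.
Then A·5^2 = -25 gives A = -1, and T(m) = -1·5^m.
T(6) = -1·5^6 = -15625.

-15625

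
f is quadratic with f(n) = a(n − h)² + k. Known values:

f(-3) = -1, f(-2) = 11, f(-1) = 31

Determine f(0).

59

First differences 12, 20; second difference 8 = 2a, so a = 4.
Expanding, the n-coefficient is −2ah = -8h; matching it to the data gives h = -4, and then k = -5.
So f(n) = 4(n + 4)² − 5.
f(0) = 4·4² − 5 = 59.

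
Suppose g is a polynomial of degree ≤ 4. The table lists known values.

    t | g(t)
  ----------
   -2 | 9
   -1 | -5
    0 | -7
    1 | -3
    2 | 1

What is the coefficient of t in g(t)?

Write g(t) = at^4 + bt³ + ct² + dt + e; the 5 given values yield a linear system in the 5 coefficients.
Solving, the leading coefficient vanishes, and g(t) = -t³ + 3t² + 2t - 7.
The coefficient of t is 2.

2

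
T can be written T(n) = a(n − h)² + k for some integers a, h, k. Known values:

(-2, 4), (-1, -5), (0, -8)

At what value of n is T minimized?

0

First differences -9, -3; second difference 6 = 2a, so a = 3.
Expanding, the n-coefficient is −2ah = -6h; matching it to the data gives h = 0, and then k = -8.
So T(n) = 3(n + 0)² − 8.
Hence h = 0.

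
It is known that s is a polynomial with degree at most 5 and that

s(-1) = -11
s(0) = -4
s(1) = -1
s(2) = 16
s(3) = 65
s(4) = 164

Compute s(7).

Write s(n) = an^5 + bn^4 + cn³ + dn² + en + p; the 6 given values yield a linear system in the 6 coefficients.
Solving, the top 2 coefficients vanish, and s(n) = 3n³ - 2n² + 2n - 4.
Then s(7) = 941.

941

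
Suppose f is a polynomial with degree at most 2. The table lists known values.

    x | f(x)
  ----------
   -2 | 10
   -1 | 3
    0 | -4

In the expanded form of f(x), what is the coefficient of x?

Write f(x) = ax² + bx + c; the 3 given values yield a linear system in the 3 coefficients.
Solving, the leading coefficient vanishes, and f(x) = -7x - 4.
The coefficient of x is -7.

-7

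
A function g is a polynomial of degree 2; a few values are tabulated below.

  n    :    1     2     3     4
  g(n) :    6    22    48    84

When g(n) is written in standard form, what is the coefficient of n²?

5

Write g(n) = an² + bn + c; the 4 given values yield a linear system in the 3 coefficients.
Solving, g(n) = 5n² + n.
The coefficient of n² is 5.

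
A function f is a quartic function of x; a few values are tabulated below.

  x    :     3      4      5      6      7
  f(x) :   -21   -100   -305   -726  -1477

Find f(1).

-1

Write f(x) = ax^4 + bx³ + cx² + dx + e; the 5 given values yield a linear system in the 5 coefficients.
Solving, f(x) = -x^4 + 3x³ - 2x² - x.
Then f(1) = -1.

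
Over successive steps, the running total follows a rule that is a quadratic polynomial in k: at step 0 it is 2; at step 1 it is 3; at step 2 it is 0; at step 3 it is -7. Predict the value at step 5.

Write the value at k as s(k).
First differences: 1, -3, -7. Second differences: -4, -4.
Level-2 differences are constant, so s has degree 2.
Fitting a degree-2 polynomial gives s(k) = -2k² + 3k + 2.
Then s(5) = -33.

-33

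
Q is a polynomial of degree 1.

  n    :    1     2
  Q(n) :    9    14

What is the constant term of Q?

4

Write Q(n) = an + b; the 2 given values yield a linear system in the 2 coefficients.
Solving, Q(n) = 5n + 4.
The constant term is Q(0) = 4.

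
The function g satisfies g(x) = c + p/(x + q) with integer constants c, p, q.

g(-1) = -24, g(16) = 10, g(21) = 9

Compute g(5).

21

(g(x) − c)(x + q) = p for each data point; the three points give a linear system in c and q, then p follows.
Solving: c = 6, q = -1, p = 60, so g(x) = 6 + 60/(x − 1).
Then g(5) = 6 + 60/4 = 21.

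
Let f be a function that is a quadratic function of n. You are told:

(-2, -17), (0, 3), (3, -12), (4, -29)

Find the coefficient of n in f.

4

Write f(n) = an² + bn + c; the 4 given values yield a linear system in the 3 coefficients.
Solving, f(n) = -3n² + 4n + 3.
The coefficient of n is 4.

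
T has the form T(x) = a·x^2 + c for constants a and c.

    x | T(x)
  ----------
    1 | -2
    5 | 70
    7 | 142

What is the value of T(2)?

7

From T(1) = -2 and T(5) = 70: 1a + c = -2 and 25a + c = 70.
Subtracting: 24a = 72, so a = 3; then c = -2 − 3·1 = -5.
So T(x) = 3x² − 5, and T(2) = 7.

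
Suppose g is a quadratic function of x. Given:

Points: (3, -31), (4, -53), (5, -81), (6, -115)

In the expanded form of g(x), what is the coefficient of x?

First differences: -22, -28, -34. Second differences: -6, -6.
Level-2 differences are constant, so g has degree 2.
Fitting a degree-2 polynomial gives g(x) = -3x² - x - 1.
The coefficient of x is -1.

-1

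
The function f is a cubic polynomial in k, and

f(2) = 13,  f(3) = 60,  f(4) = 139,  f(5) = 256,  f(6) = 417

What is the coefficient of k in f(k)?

-7

Write f(k) = ak³ + bk² + ck + d; the 5 given values yield a linear system in the 4 coefficients.
Solving, f(k) = k³ + 7k² - 7k - 9.
The coefficient of k is -7.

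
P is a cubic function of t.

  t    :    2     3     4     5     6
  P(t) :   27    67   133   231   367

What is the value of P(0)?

First differences: 40, 66, 98, 136. Second differences: 26, 32, 38. Third differences: 6, 6.
Level-3 differences are constant, so P has degree 3.
Fitting a degree-3 polynomial gives P(t) = t³ + 4t² + t + 1.
Then P(0) = 1.

1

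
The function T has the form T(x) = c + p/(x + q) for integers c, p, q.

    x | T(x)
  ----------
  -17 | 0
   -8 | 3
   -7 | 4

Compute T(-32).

(T(x) − c)(x + q) = p for each data point; the three points give a linear system in c and q, then p follows.
Solving: c = -2, q = 2, p = -30, so T(x) = -2 − 30/(x + 2).
Then T(-32) = -2 − 30/(-30) = -1.

-1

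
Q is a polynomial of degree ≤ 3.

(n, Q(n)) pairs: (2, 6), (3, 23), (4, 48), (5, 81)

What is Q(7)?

171

First differences: 17, 25, 33. Second differences: 8, 8.
Level-2 differences are constant, so Q has degree 2.
Fitting a degree-2 polynomial gives Q(n) = 4n² - 3n - 4.
Then Q(7) = 171.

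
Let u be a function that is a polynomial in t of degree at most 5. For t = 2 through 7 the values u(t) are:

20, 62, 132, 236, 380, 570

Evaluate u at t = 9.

1112

First differences: 42, 70, 104, 144, 190. Second differences: 28, 34, 40, 46. Third differences: 6, 6, 6.
Level-3 differences are constant, so u has degree 3.
Fitting a degree-3 polynomial gives u(t) = t³ + 5t² - 2t - 4.
Then u(9) = 1112.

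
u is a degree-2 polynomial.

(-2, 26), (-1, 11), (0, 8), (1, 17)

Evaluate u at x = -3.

Write u(x) = ax² + bx + c; the 4 given values yield a linear system in the 3 coefficients.
Solving, u(x) = 6x² + 3x + 8.
Then u(-3) = 53.

53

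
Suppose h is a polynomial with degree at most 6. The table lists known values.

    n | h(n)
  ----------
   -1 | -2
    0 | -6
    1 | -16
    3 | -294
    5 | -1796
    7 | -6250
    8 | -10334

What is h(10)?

Write h(n) = an^6 + bn^5 + cn^4 + dn³ + en² + pn + q; the 7 given values yield a linear system in the 7 coefficients.
Solving, the top 2 coefficients vanish, and h(n) = -2n^4 - 4n³ - n² - 3n - 6.
Then h(10) = -24136.

-24136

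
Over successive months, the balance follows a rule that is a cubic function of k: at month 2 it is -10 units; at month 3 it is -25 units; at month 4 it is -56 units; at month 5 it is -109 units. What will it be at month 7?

-305

Write the value at k as f(k).
Write f(k) = ak³ + bk² + ck + d; the 4 given values yield a linear system in the 4 coefficients.
Solving, f(k) = -k³ + k² - k - 4.
Then f(7) = -305.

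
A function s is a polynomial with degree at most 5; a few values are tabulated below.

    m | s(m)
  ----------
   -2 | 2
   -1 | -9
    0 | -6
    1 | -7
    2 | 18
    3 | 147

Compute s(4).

506

First differences: -11, 3, -1, 25, 129. Second differences: 14, -4, 26, 104. Third differences: -18, 30, 78. Fourth differences: 48, 48.
Level-4 differences are constant, so s has degree 4.
Fitting a degree-4 polynomial gives s(m) = 2m^4 + m³ - 4m² - 6.
Then s(4) = 506.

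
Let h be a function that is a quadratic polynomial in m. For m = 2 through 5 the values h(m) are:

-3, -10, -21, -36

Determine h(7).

First differences: -7, -11, -15. Second differences: -4, -4.
Level-2 differences are constant, so h has degree 2.
Fitting a degree-2 polynomial gives h(m) = -2m² + 3m - 1.
Then h(7) = -78.

-78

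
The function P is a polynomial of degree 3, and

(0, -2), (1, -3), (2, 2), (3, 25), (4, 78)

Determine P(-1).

First differences: -1, 5, 23, 53. Second differences: 6, 18, 30. Third differences: 12, 12.
Level-3 differences are constant, so P has degree 3.
Fitting a degree-3 polynomial gives P(x) = 2x³ - 3x² - 2.
Then P(-1) = -7.

-7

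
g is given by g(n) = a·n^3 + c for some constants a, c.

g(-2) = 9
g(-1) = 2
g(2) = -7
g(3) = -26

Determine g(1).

0

From g(-2) = 9 and g(-1) = 2: -8a + c = 9 and -1a + c = 2.
Subtracting: 7a = -7, so a = -1; then c = 9 − (-1)·(-8) = 1.
So g(n) = -1n³ + 1, and g(1) = 0.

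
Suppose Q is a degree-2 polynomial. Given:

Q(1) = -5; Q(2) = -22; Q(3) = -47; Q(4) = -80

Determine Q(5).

-121

First differences: -17, -25, -33. Second differences: -8, -8.
Level-2 differences are constant, so Q has degree 2.
Fitting a degree-2 polynomial gives Q(m) = -4m² - 5m + 4.
Then Q(5) = -121.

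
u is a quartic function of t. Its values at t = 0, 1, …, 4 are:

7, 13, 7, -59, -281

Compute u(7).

-3563

Write u(t) = at^4 + bt³ + ct² + dt + e; the 5 given values yield a linear system in the 5 coefficients.
Solving, u(t) = -2t^4 + 4t³ - 4t² + 8t + 7.
Then u(7) = -3563.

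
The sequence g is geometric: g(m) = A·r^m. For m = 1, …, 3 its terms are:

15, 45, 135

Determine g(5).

1215

Consecutive ratio: 45/15 = 3, and 135/45 = 3, so r = 3.
Then A·3^1 = 15 gives A = 5, and g(m) = 5·3^m.
g(5) = 5·3^5 = 1215.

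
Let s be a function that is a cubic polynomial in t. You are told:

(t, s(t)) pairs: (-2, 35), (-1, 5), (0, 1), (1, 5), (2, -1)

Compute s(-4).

First differences: -30, -4, 4, -6. Second differences: 26, 8, -10. Third differences: -18, -18.
Level-3 differences are constant, so s has degree 3.
Fitting a degree-3 polynomial gives s(t) = -3t³ + 4t² + 3t + 1.
Then s(-4) = 245.

245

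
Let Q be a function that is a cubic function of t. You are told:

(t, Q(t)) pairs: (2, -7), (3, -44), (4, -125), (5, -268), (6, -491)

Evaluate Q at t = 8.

Write Q(t) = at³ + bt² + ct + d; the 5 given values yield a linear system in the 4 coefficients.
Solving, Q(t) = -3t³ + 5t² - 5t + 7.
Then Q(8) = -1249.

-1249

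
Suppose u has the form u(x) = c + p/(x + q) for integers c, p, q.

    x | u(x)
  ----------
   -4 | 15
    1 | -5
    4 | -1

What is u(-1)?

(u(x) − c)(x + q) = p for each data point; the three points give a linear system in c and q, then p follows.
Solving: c = 3, q = 2, p = -24, so u(x) = 3 − 24/(x + 2).
Then u(-1) = 3 − 24/1 = -21.

-21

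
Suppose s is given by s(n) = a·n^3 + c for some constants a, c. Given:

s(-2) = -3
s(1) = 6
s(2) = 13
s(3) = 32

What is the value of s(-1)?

From s(-2) = -3 and s(1) = 6: -8a + c = -3 and 1a + c = 6.
Subtracting: 9a = 9, so a = 1; then c = -3 − 1·(-8) = 5.
So s(n) = 1n³ + 5, and s(-1) = 4.

4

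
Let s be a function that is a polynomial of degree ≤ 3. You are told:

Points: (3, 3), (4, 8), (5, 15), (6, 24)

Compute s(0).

Write s(k) = ak³ + bk² + ck + d; the 4 given values yield a linear system in the 4 coefficients.
Solving, the leading coefficient vanishes, and s(k) = k² - 2k.
Then s(0) = 0.

0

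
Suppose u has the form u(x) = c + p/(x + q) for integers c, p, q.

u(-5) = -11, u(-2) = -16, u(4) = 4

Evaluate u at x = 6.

0

(u(x) − c)(x + q) = p for each data point; the three points give a linear system in c and q, then p follows.
Solving: c = -6, q = -1, p = 30, so u(x) = -6 + 30/(x − 1).
Then u(6) = -6 + 30/5 = 0.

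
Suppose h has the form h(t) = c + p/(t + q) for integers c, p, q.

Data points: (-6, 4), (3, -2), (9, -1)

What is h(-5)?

6

(h(t) − c)(t + q) = p for each data point; the three points give a linear system in c and q, then p follows.
Solving: c = 0, q = 3, p = -12, so h(t) = -12/(t + 3).
Then h(-5) = 0 − 12/(-2) = 6.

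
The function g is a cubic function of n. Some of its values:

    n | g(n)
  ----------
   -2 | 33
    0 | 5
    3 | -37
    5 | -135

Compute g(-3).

Write g(n) = an³ + bn² + cn + d; the 4 given values yield a linear system in the 4 coefficients.
Solving, g(n) = -n³ + n² - 8n + 5.
Then g(-3) = 65.

65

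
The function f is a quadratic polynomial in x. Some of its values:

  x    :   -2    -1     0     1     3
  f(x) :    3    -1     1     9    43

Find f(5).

Write f(x) = ax² + bx + c; the 5 given values yield a linear system in the 3 coefficients.
Solving, f(x) = 3x² + 5x + 1.
Then f(5) = 101.

101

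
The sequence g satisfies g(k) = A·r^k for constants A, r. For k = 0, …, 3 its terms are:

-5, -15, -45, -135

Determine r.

Consecutive ratio: -15/(-5) = 3, and -45/(-15) = 3, so r = 3.
Then A·3^0 = -5 gives A = -5, and g(k) = -5·3^k.

3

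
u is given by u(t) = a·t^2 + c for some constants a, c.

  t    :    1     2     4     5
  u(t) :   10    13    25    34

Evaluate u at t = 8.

From u(1) = 10 and u(2) = 13: 1a + c = 10 and 4a + c = 13.
Subtracting: 3a = 3, so a = 1; then c = 10 − 1·1 = 9.
So u(t) = 1t² + 9, and u(8) = 73.

73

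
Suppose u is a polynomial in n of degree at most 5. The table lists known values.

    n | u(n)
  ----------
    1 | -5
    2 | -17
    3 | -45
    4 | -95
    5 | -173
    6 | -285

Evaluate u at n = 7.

Write u(n) = an^5 + bn^4 + cn³ + dn² + en + p; the 6 given values yield a linear system in the 6 coefficients.
Solving, the top 2 coefficients vanish, and u(n) = -n³ - 2n² + n - 3.
Then u(7) = -437.

-437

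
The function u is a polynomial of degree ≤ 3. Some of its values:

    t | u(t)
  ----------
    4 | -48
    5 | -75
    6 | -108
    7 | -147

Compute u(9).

First differences: -27, -33, -39. Second differences: -6, -6.
Level-2 differences are constant, so u has degree 2.
Fitting a degree-2 polynomial gives u(t) = -3t².
Then u(9) = -243.

-243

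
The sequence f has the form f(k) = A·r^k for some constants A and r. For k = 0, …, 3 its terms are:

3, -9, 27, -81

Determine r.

Consecutive ratio: -9/3 = -3, and 27/(-9) = -3, so r = -3.
Then A·(-3)^0 = 3 gives A = 3, and f(k) = 3·(-3)^k.

-3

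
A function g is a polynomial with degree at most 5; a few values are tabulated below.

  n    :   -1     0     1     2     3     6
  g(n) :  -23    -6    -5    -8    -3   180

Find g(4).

22

Write g(n) = an^5 + bn^4 + cn³ + dn² + en + p; the 6 given values yield a linear system in the 6 coefficients.
Solving, the top 2 coefficients vanish, and g(n) = 2n³ - 8n² + 7n - 6.
Then g(4) = 22.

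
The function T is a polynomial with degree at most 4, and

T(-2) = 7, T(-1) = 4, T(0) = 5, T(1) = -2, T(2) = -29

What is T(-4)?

Write T(t) = at^4 + bt³ + ct² + dt + e; the 5 given values yield a linear system in the 5 coefficients.
Solving, the leading coefficient vanishes, and T(t) = -2t³ - 4t² - t + 5.
Then T(-4) = 73.

73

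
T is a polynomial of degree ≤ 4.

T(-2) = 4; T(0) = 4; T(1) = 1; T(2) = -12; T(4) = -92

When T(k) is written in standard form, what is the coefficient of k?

Write T(k) = ak^4 + bk³ + ck² + dk + e; the 5 given values yield a linear system in the 5 coefficients.
Solving, the leading coefficient vanishes, and T(k) = -k³ - 2k² + 4.
The coefficient of k is 0.

0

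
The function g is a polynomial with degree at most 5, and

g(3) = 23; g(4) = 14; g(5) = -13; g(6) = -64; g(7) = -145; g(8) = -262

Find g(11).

-889

Write g(x) = ax^5 + bx^4 + cx³ + dx² + ex + p; the 6 given values yield a linear system in the 6 coefficients.
Solving, the top 2 coefficients vanish, and g(x) = -x³ + 3x² + 7x + 2.
Then g(11) = -889.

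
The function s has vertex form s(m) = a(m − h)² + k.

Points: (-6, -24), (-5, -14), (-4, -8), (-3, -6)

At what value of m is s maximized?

First differences 10, 6, 2; second difference -4 = 2a, so a = -2.
Expanding, the m-coefficient is −2ah = 4h; matching it to the data gives h = -3, and then k = -6.
So s(m) = -2(m + 3)² − 6.
Hence h = -3.

-3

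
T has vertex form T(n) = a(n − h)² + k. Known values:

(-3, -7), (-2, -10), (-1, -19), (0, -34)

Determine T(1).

-55

First differences -3, -9, -15; second difference -6 = 2a, so a = -3.
Expanding, the n-coefficient is −2ah = 6h; matching it to the data gives h = -3, and then k = -7.
So T(n) = -3(n + 3)² − 7.
T(1) = -3·4² − 7 = -55.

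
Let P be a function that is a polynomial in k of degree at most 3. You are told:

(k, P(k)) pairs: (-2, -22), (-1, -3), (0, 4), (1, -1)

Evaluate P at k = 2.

Write P(k) = ak³ + bk² + ck + d; the 4 given values yield a linear system in the 4 coefficients.
Solving, the leading coefficient vanishes, and P(k) = -6k² + k + 4.
Then P(2) = -18.

-18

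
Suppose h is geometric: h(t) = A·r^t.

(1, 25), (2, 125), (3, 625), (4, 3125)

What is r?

Consecutive ratio: 125/25 = 5, and 625/125 = 5, so r = 5.
Then A·5^1 = 25 gives A = 5, and h(t) = 5·5^t.

5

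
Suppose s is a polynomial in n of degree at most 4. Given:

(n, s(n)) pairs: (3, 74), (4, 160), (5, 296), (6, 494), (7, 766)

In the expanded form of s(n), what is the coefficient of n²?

First differences: 86, 136, 198, 272. Second differences: 50, 62, 74. Third differences: 12, 12.
Level-3 differences are constant, so s has degree 3.
Fitting a degree-3 polynomial gives s(n) = 2n³ + n² + 5n - 4.
The coefficient of n² is 1.

1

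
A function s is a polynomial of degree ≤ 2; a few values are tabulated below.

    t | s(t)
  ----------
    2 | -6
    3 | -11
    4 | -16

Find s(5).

-21

Write s(t) = at² + bt + c; the 3 given values yield a linear system in the 3 coefficients.
Solving, the leading coefficient vanishes, and s(t) = -5t + 4.
Then s(5) = -21.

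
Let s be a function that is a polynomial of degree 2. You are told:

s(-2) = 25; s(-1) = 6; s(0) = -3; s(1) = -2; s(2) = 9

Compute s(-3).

54

First differences: -19, -9, 1, 11. Second differences: 10, 10, 10.
Level-2 differences are constant, so s has degree 2.
Fitting a degree-2 polynomial gives s(k) = 5k² - 4k - 3.
Then s(-3) = 54.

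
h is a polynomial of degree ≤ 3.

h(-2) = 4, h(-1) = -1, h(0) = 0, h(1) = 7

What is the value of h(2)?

First differences: -5, 1, 7. Second differences: 6, 6.
Level-2 differences are constant, so h has degree 2.
Fitting a degree-2 polynomial gives h(n) = 3n² + 4n.
Then h(2) = 20.

20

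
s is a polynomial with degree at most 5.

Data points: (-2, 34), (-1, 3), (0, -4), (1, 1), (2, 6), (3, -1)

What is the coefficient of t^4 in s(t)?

0

First differences: -31, -7, 5, 5, -7. Second differences: 24, 12, 0, -12. Third differences: -12, -12, -12.
Level-3 differences are constant, so s has degree 3.
Fitting a degree-3 polynomial gives s(t) = -2t³ + 6t² + t - 4.
The coefficient of t^4 is 0.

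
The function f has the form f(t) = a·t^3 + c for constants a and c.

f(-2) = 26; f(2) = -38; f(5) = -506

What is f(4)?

From f(-2) = 26 and f(2) = -38: -8a + c = 26 and 8a + c = -38.
Subtracting: 16a = -64, so a = -4; then c = 26 − (-4)·(-8) = -6.
So f(t) = -4t³ − 6, and f(4) = -262.

-262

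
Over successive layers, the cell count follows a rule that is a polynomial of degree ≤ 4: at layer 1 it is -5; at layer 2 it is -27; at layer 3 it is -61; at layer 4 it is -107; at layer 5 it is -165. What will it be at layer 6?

-235

Write the value at x as T(x).
Write T(x) = ax^4 + bx³ + cx² + dx + e; the 5 given values yield a linear system in the 5 coefficients.
Solving, the top 2 coefficients vanish, and T(x) = -6x² - 4x + 5.
Then T(6) = -235.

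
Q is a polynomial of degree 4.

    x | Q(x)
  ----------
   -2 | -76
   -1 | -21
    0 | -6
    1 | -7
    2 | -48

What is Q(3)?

-201

Write Q(x) = ax^4 + bx³ + cx² + dx + e; the 5 given values yield a linear system in the 5 coefficients.
Solving, Q(x) = -2x^4 - 6x² + 7x - 6.
Then Q(3) = -201.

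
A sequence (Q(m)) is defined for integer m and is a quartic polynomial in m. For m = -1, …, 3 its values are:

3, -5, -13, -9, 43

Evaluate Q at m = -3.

91

Write Q(m) = am^4 + bm³ + cm² + dm + e; the 5 given values yield a linear system in the 5 coefficients.
Solving, Q(m) = m^4 - m² - 8m - 5.
Then Q(-3) = 91.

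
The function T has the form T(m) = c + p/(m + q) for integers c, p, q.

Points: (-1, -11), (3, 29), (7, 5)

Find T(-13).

(T(m) − c)(m + q) = p for each data point; the three points give a linear system in c and q, then p follows.
Solving: c = -1, q = -2, p = 30, so T(m) = -1 + 30/(m − 2).
Then T(-13) = -1 + 30/(-15) = -3.

-3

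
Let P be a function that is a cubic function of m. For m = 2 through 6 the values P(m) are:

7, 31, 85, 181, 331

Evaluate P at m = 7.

Write P(m) = am³ + bm² + cm + d; the 5 given values yield a linear system in the 4 coefficients.
Solving, P(m) = 2m³ - 3m² + m + 1.
Then P(7) = 547.

547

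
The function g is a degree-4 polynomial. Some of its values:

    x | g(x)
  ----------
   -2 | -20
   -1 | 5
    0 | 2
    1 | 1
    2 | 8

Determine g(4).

-50

Write g(x) = ax^4 + bx³ + cx² + dx + e; the 5 given values yield a linear system in the 5 coefficients.
Solving, g(x) = -x^4 + 3x³ + 2x² - 5x + 2.
Then g(4) = -50.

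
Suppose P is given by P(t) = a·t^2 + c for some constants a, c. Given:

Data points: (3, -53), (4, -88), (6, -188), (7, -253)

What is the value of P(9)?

-413

From P(3) = -53 and P(4) = -88: 9a + c = -53 and 16a + c = -88.
Subtracting: 7a = -35, so a = -5; then c = -53 − (-5)·9 = -8.
So P(t) = -5t² − 8, and P(9) = -413.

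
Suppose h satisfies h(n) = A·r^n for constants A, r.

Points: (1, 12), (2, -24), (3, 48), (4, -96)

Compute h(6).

-384

Consecutive ratio: -24/12 = -2, and 48/(-24) = -2, so r = -2.
Then A·(-2)^1 = 12 gives A = -6, and h(n) = -6·(-2)^n.
h(6) = -6·(-2)^6 = -384.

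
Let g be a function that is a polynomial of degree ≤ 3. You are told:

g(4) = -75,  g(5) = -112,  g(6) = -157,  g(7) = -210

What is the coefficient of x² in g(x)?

-4

Write g(x) = ax³ + bx² + cx + d; the 4 given values yield a linear system in the 4 coefficients.
Solving, the leading coefficient vanishes, and g(x) = -4x² - x - 7.
The coefficient of x² is -4.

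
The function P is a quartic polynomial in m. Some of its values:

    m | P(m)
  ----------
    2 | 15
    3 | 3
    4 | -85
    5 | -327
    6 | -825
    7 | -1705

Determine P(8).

-3117

Write P(m) = am^4 + bm³ + cm² + dm + e; the 6 given values yield a linear system in the 5 coefficients.
Solving, P(m) = -m^4 + m³ + 8m² - 6m + 3.
Then P(8) = -3117.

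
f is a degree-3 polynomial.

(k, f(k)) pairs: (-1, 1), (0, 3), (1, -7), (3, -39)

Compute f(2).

-23

Write f(k) = ak³ + bk² + ck + d; the 4 given values yield a linear system in the 4 coefficients.
Solving, f(k) = k³ - 6k² - 5k + 3.
Then f(2) = -23.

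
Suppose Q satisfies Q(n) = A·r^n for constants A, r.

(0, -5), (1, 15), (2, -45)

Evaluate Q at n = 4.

Consecutive ratio: 15/(-5) = -3, and -45/15 = -3, so r = -3.
Then A·(-3)^0 = -5 gives A = -5, and Q(n) = -5·(-3)^n.
Q(4) = -5·(-3)^4 = -405.

-405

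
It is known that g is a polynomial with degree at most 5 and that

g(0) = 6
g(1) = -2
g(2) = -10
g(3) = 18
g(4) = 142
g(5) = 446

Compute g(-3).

30

First differences: -8, -8, 28, 124, 304. Second differences: 0, 36, 96, 180. Third differences: 36, 60, 84. Fourth differences: 24, 24.
Level-4 differences are constant, so g has degree 4.
Fitting a degree-4 polynomial gives g(t) = t^4 - 7t² - 2t + 6.
Then g(-3) = 30.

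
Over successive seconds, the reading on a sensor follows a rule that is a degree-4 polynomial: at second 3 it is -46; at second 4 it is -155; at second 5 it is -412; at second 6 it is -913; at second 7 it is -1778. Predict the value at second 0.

-7

Write the value at m as u(m).
Write u(m) = am^4 + bm³ + cm² + dm + e; the 5 given values yield a linear system in the 5 coefficients.
Solving, u(m) = -m^4 + 2m³ - m² - m - 7.
Then u(0) = -7.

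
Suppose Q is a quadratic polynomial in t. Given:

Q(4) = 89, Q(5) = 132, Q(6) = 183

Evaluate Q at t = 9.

384

Write Q(t) = at² + bt + c; the 3 given values yield a linear system in the 3 coefficients.
Solving, Q(t) = 4t² + 7t - 3.
Then Q(9) = 384.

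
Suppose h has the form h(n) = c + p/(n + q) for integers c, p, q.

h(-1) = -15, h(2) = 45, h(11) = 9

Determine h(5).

(h(n) − c)(n + q) = p for each data point; the three points give a linear system in c and q, then p follows.
Solving: c = 5, q = -1, p = 40, so h(n) = 5 + 40/(n − 1).
Then h(5) = 5 + 40/4 = 15.

15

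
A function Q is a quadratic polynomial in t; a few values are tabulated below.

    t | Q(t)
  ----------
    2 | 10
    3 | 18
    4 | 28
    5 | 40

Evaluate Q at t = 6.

54

First differences: 8, 10, 12. Second differences: 2, 2.
Level-2 differences are constant, so Q has degree 2.
Fitting a degree-2 polynomial gives Q(t) = t² + 3t.
Then Q(6) = 54.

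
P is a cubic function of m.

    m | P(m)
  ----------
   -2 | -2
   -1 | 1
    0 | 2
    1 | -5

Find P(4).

Write P(m) = am³ + bm² + cm + d; the 4 given values yield a linear system in the 4 coefficients.
Solving, P(m) = -m³ - 4m² - 2m + 2.
Then P(4) = -134.

-134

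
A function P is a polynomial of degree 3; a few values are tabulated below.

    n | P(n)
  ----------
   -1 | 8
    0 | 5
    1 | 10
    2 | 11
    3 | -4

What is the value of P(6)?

-265

Write P(n) = an³ + bn² + cn + d; the 5 given values yield a linear system in the 4 coefficients.
Solving, P(n) = -2n³ + 4n² + 3n + 5.
Then P(6) = -265.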